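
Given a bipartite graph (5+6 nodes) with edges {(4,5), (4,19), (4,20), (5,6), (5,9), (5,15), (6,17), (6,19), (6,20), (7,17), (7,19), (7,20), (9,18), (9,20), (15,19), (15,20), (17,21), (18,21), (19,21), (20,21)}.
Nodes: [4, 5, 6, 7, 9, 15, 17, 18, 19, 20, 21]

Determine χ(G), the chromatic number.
χ(G) = 2

Clique number ω(G) = 2 (lower bound: χ ≥ ω).
The graph is bipartite (no odd cycle), so 2 colors suffice: χ(G) = 2.
A valid 2-coloring: color 1: [5, 17, 18, 19, 20]; color 2: [4, 6, 7, 9, 15, 21].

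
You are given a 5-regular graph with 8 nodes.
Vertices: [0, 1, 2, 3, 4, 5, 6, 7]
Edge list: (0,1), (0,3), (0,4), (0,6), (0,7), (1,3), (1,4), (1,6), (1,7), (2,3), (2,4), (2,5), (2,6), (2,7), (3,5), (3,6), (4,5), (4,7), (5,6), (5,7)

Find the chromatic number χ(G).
χ(G) = 4

Clique number ω(G) = 4 (lower bound: χ ≥ ω).
The clique on [0, 1, 3, 6] has size 4, forcing χ ≥ 4, and the coloring below uses 4 colors, so χ(G) = 4.
A valid 4-coloring: color 1: [3, 4]; color 2: [1, 2]; color 3: [6, 7]; color 4: [0, 5].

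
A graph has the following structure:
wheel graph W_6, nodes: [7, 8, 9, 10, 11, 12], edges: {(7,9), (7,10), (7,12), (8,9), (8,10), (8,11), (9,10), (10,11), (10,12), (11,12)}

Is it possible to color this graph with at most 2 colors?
No, G is not 2-colorable

The clique on vertices [8, 9, 10] has size 3 > 2, so it alone needs 3 colors.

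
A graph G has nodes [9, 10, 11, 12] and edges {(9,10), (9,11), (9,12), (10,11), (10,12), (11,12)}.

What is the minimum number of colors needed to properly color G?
χ(G) = 4

Clique number ω(G) = 4 (lower bound: χ ≥ ω).
The clique on [9, 10, 11, 12] has size 4, forcing χ ≥ 4, and the coloring below uses 4 colors, so χ(G) = 4.
A valid 4-coloring: color 1: [11]; color 2: [10]; color 3: [12]; color 4: [9].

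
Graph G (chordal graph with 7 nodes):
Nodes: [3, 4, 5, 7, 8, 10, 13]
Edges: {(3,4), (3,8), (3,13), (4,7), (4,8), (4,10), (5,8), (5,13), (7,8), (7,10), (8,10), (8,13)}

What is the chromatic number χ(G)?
Clique number ω(G) = 4 (lower bound: χ ≥ ω).
The clique on [4, 7, 8, 10] has size 4, forcing χ ≥ 4, and the coloring below uses 4 colors, so χ(G) = 4.
A valid 4-coloring: color 1: [8]; color 2: [4, 13]; color 3: [3, 5, 7]; color 4: [10].

χ(G) = 4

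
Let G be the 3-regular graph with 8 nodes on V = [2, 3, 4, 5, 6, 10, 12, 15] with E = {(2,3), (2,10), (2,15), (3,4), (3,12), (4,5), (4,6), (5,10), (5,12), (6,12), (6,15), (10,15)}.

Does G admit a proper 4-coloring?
A valid 4-coloring: color 1: [2, 5, 6]; color 2: [3, 15]; color 3: [4, 10, 12].
(χ(G) = 3 ≤ 4.)

Yes, G is 4-colorable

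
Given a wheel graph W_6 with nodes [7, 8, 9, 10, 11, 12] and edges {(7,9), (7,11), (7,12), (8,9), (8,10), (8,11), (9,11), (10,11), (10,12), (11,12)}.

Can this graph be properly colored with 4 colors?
A valid 4-coloring: color 1: [11]; color 2: [9, 10]; color 3: [7, 8]; color 4: [12].
(χ(G) = 4 ≤ 4.)

Yes, G is 4-colorable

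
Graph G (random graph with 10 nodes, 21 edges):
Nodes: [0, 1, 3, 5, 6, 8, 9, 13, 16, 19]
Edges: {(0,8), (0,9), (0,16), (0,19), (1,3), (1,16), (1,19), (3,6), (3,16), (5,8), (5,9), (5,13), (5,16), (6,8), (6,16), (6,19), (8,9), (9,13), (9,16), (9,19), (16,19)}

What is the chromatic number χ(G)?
χ(G) = 4

Clique number ω(G) = 4 (lower bound: χ ≥ ω).
The clique on [0, 9, 16, 19] has size 4, forcing χ ≥ 4, and the coloring below uses 4 colors, so χ(G) = 4.
A valid 4-coloring: color 1: [8, 13, 16]; color 2: [1, 6, 9]; color 3: [3, 5, 19]; color 4: [0].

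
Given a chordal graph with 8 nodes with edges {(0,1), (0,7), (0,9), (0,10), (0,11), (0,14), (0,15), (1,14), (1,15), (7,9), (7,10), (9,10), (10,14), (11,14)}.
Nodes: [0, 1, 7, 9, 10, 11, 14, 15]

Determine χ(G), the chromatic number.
Clique number ω(G) = 4 (lower bound: χ ≥ ω).
The clique on [0, 7, 9, 10] has size 4, forcing χ ≥ 4, and the coloring below uses 4 colors, so χ(G) = 4.
A valid 4-coloring: color 1: [0]; color 2: [1, 10, 11]; color 3: [9, 14, 15]; color 4: [7].

χ(G) = 4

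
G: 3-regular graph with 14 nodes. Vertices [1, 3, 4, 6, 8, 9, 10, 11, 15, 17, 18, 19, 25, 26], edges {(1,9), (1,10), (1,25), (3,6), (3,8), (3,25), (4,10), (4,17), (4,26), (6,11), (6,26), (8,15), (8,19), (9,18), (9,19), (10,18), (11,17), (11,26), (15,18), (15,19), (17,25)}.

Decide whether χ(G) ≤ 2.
The clique on vertices [6, 11, 26] has size 3 > 2, so it alone needs 3 colors.

No, G is not 2-colorable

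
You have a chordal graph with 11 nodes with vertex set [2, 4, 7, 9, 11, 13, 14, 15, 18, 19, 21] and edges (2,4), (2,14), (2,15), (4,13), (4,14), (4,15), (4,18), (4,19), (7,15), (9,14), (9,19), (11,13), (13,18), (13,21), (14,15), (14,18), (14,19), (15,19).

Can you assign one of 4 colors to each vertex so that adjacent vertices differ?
A valid 4-coloring: color 1: [7, 13, 14]; color 2: [4, 9, 11, 21]; color 3: [15, 18]; color 4: [2, 19].
(χ(G) = 4 ≤ 4.)

Yes, G is 4-colorable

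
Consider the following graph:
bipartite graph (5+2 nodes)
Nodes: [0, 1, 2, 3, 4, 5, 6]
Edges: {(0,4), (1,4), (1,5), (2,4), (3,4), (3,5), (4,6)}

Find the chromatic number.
χ(G) = 2

Clique number ω(G) = 2 (lower bound: χ ≥ ω).
The graph is bipartite (no odd cycle), so 2 colors suffice: χ(G) = 2.
A valid 2-coloring: color 1: [4, 5]; color 2: [0, 1, 2, 3, 6].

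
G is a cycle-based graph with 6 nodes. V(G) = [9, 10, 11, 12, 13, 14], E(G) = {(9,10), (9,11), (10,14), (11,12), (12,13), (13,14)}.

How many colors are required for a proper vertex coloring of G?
χ(G) = 2

Clique number ω(G) = 2 (lower bound: χ ≥ ω).
The graph is bipartite (no odd cycle), so 2 colors suffice: χ(G) = 2.
A valid 2-coloring: color 1: [10, 11, 13]; color 2: [9, 12, 14].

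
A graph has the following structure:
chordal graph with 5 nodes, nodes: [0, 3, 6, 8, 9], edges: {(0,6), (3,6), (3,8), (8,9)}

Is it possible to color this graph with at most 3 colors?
Yes, G is 3-colorable

A valid 3-coloring: color 1: [0, 3, 9]; color 2: [6, 8].
(χ(G) = 2 ≤ 3.)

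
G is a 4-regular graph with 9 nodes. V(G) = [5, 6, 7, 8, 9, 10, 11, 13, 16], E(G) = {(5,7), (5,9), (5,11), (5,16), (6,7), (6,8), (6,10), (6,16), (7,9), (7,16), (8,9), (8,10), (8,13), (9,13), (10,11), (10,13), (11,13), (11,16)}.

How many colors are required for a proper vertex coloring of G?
Clique number ω(G) = 3 (lower bound: χ ≥ ω).
The clique on [5, 11, 16] has size 3, forcing χ ≥ 3, and the coloring below uses 3 colors, so χ(G) = 3.
A valid 3-coloring: color 1: [7, 8, 11]; color 2: [9, 10, 16]; color 3: [5, 6, 13].

χ(G) = 3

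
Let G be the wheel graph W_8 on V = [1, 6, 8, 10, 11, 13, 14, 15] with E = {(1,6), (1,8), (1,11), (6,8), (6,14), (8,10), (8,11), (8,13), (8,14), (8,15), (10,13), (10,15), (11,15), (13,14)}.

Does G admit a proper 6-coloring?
A valid 6-coloring: color 1: [8]; color 2: [6, 11, 13]; color 3: [1, 10, 14]; color 4: [15].
(χ(G) = 4 ≤ 6.)

Yes, G is 6-colorable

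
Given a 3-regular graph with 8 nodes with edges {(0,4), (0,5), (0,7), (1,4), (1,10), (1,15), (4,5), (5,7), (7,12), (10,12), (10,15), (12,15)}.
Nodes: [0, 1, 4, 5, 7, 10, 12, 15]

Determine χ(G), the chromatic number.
Clique number ω(G) = 3 (lower bound: χ ≥ ω).
The clique on [0, 4, 5] has size 3, forcing χ ≥ 3, and the coloring below uses 3 colors, so χ(G) = 3.
A valid 3-coloring: color 1: [4, 7, 15]; color 2: [1, 5, 12]; color 3: [0, 10].

χ(G) = 3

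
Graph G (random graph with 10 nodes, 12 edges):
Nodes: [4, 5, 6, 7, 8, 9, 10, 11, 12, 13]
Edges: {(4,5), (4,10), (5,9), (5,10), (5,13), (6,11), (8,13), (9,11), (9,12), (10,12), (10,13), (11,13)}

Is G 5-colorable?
A valid 5-coloring: color 1: [5, 7, 8, 11, 12]; color 2: [4, 6, 9, 13]; color 3: [10].
(χ(G) = 3 ≤ 5.)

Yes, G is 5-colorable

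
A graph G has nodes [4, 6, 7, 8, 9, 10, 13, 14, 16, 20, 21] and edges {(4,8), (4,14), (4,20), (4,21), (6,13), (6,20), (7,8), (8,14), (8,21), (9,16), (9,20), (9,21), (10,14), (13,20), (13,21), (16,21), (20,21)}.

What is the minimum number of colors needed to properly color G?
Clique number ω(G) = 3 (lower bound: χ ≥ ω).
The clique on [6, 13, 20] has size 3, forcing χ ≥ 3, and the coloring below uses 3 colors, so χ(G) = 3.
A valid 3-coloring: color 1: [6, 7, 14, 21]; color 2: [8, 10, 16, 20]; color 3: [4, 9, 13].

χ(G) = 3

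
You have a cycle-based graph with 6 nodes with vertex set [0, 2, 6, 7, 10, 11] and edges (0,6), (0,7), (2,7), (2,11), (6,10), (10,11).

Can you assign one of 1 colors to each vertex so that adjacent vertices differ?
Edge (0,6) forces its endpoints to differ, so 1 color is not enough.

No, G is not 1-colorable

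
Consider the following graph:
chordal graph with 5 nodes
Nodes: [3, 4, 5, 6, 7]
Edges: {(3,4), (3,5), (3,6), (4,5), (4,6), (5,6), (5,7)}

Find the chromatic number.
χ(G) = 4

Clique number ω(G) = 4 (lower bound: χ ≥ ω).
The clique on [3, 4, 5, 6] has size 4, forcing χ ≥ 4, and the coloring below uses 4 colors, so χ(G) = 4.
A valid 4-coloring: color 1: [5]; color 2: [3, 7]; color 3: [4]; color 4: [6].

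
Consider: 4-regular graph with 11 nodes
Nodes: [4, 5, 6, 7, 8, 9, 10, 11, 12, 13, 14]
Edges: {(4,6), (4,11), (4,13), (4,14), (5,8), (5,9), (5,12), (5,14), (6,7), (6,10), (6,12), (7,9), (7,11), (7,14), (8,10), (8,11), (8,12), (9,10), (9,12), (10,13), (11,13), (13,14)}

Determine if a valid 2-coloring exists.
No, G is not 2-colorable

The clique on vertices [4, 11, 13] has size 3 > 2, so it alone needs 3 colors.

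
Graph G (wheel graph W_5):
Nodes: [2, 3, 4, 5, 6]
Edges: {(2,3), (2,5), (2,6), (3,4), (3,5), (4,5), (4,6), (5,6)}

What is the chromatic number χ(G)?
Clique number ω(G) = 3 (lower bound: χ ≥ ω).
The clique on [2, 3, 5] has size 3, forcing χ ≥ 3, and the coloring below uses 3 colors, so χ(G) = 3.
A valid 3-coloring: color 1: [5]; color 2: [2, 4]; color 3: [3, 6].

χ(G) = 3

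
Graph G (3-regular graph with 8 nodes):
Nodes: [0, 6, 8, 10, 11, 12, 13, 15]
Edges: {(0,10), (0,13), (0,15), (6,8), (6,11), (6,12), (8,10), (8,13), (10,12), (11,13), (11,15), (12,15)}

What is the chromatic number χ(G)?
χ(G) = 2

Clique number ω(G) = 2 (lower bound: χ ≥ ω).
The graph is bipartite (no odd cycle), so 2 colors suffice: χ(G) = 2.
A valid 2-coloring: color 1: [6, 10, 13, 15]; color 2: [0, 8, 11, 12].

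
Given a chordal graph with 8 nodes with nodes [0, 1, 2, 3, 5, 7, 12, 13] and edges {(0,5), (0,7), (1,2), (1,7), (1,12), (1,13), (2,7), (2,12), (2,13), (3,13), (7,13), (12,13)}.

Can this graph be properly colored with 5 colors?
Yes, G is 5-colorable

A valid 5-coloring: color 1: [0, 13]; color 2: [3, 5, 7, 12]; color 3: [1]; color 4: [2].
(χ(G) = 4 ≤ 5.)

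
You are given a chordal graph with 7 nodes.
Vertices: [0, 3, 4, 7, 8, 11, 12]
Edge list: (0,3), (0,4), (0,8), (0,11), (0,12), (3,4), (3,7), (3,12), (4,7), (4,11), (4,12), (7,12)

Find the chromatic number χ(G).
χ(G) = 4

Clique number ω(G) = 4 (lower bound: χ ≥ ω).
The clique on [0, 3, 4, 12] has size 4, forcing χ ≥ 4, and the coloring below uses 4 colors, so χ(G) = 4.
A valid 4-coloring: color 1: [4, 8]; color 2: [0, 7]; color 3: [11, 12]; color 4: [3].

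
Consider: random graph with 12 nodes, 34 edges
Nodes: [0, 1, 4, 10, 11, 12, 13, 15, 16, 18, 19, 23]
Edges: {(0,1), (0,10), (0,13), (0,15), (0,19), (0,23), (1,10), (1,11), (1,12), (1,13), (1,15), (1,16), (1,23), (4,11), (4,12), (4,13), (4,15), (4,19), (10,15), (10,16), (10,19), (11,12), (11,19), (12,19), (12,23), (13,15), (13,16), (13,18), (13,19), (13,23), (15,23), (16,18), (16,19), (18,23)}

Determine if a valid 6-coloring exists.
Yes, G is 6-colorable

A valid 6-coloring: color 1: [1, 18, 19]; color 2: [10, 12, 13]; color 3: [11, 15, 16]; color 4: [0, 4]; color 5: [23].
(χ(G) = 5 ≤ 6.)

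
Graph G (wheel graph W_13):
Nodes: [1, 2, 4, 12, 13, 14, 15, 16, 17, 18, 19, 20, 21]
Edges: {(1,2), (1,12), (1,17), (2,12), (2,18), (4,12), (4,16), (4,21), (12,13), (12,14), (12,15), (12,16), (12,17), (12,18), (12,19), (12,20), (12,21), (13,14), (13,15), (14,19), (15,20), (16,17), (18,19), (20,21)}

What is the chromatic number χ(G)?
χ(G) = 3

Clique number ω(G) = 3 (lower bound: χ ≥ ω).
The clique on [1, 12, 17] has size 3, forcing χ ≥ 3, and the coloring below uses 3 colors, so χ(G) = 3.
A valid 3-coloring: color 1: [12]; color 2: [2, 4, 13, 17, 19, 20]; color 3: [1, 14, 15, 16, 18, 21].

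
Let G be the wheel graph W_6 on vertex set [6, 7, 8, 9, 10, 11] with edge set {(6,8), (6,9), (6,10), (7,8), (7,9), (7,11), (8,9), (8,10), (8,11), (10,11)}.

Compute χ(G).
χ(G) = 4

Clique number ω(G) = 3 (lower bound: χ ≥ ω).
Odd cycle [10, 6, 9, 7, 11] needs 3 colors (χ ≥ 3).
Vertex 8 is adjacent to every vertex of [6, 7, 9, 10, 11], which already need 3 colors among themselves, so 8 needs a new color (χ ≥ 4).
The coloring below uses 4 colors, so χ(G) = 4.
A valid 4-coloring: color 1: [8]; color 2: [7, 10]; color 3: [6, 11]; color 4: [9].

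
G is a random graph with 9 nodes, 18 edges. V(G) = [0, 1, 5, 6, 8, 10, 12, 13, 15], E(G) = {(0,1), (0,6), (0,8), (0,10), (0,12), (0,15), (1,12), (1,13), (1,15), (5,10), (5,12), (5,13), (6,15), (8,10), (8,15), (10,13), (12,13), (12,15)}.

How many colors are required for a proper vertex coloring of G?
Clique number ω(G) = 4 (lower bound: χ ≥ ω).
The clique on [0, 1, 12, 15] has size 4, forcing χ ≥ 4, and the coloring below uses 4 colors, so χ(G) = 4.
A valid 4-coloring: color 1: [0, 13]; color 2: [6, 8, 12]; color 3: [10, 15]; color 4: [1, 5].

χ(G) = 4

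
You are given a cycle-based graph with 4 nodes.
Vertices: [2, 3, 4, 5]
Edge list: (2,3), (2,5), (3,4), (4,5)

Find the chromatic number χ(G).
Clique number ω(G) = 2 (lower bound: χ ≥ ω).
The graph is bipartite (no odd cycle), so 2 colors suffice: χ(G) = 2.
A valid 2-coloring: color 1: [3, 5]; color 2: [2, 4].

χ(G) = 2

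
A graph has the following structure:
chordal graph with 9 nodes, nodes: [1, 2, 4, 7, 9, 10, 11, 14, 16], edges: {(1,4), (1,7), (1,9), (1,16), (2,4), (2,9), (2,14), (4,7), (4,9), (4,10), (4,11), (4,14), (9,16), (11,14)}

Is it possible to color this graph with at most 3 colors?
A valid 3-coloring: color 1: [4, 16]; color 2: [7, 9, 10, 14]; color 3: [1, 2, 11].
(χ(G) = 3 ≤ 3.)

Yes, G is 3-colorable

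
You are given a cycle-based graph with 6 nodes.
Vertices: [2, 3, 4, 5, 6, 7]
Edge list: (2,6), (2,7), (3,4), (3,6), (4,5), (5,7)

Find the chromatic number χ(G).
Clique number ω(G) = 2 (lower bound: χ ≥ ω).
The graph is bipartite (no odd cycle), so 2 colors suffice: χ(G) = 2.
A valid 2-coloring: color 1: [4, 6, 7]; color 2: [2, 3, 5].

χ(G) = 2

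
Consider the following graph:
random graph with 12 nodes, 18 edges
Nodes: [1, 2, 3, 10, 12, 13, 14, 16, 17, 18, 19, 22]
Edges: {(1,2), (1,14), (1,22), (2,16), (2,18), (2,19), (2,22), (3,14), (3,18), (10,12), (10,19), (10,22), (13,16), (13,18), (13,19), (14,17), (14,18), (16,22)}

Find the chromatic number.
χ(G) = 3

Clique number ω(G) = 3 (lower bound: χ ≥ ω).
The clique on [2, 16, 22] has size 3, forcing χ ≥ 3, and the coloring below uses 3 colors, so χ(G) = 3.
A valid 3-coloring: color 1: [2, 10, 13, 14]; color 2: [3, 12, 17, 19, 22]; color 3: [1, 16, 18].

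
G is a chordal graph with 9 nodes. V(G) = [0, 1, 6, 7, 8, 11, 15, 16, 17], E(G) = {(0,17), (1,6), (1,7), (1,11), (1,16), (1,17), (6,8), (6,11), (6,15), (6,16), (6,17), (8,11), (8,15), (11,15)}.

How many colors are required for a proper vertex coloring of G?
Clique number ω(G) = 4 (lower bound: χ ≥ ω).
The clique on [6, 8, 11, 15] has size 4, forcing χ ≥ 4, and the coloring below uses 4 colors, so χ(G) = 4.
A valid 4-coloring: color 1: [0, 6, 7]; color 2: [1, 15]; color 3: [11, 16, 17]; color 4: [8].

χ(G) = 4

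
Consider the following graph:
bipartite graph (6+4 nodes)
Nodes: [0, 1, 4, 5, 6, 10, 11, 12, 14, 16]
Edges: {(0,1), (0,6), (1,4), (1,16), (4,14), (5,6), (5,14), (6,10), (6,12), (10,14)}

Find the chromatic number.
Clique number ω(G) = 2 (lower bound: χ ≥ ω).
The graph is bipartite (no odd cycle), so 2 colors suffice: χ(G) = 2.
A valid 2-coloring: color 1: [1, 6, 11, 14]; color 2: [0, 4, 5, 10, 12, 16].

χ(G) = 2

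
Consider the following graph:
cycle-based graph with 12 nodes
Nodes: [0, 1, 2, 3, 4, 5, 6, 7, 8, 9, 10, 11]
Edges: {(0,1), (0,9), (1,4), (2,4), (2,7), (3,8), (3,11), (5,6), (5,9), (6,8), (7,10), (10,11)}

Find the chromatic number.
Clique number ω(G) = 2 (lower bound: χ ≥ ω).
The graph is bipartite (no odd cycle), so 2 colors suffice: χ(G) = 2.
A valid 2-coloring: color 1: [1, 2, 3, 6, 9, 10]; color 2: [0, 4, 5, 7, 8, 11].

χ(G) = 2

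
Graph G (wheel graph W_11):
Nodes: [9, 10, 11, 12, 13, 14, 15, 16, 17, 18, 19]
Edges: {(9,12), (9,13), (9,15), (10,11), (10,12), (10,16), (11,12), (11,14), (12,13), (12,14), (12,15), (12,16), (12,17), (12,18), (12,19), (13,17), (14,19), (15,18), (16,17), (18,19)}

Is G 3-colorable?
A valid 3-coloring: color 1: [12]; color 2: [9, 10, 14, 17, 18]; color 3: [11, 13, 15, 16, 19].
(χ(G) = 3 ≤ 3.)

Yes, G is 3-colorable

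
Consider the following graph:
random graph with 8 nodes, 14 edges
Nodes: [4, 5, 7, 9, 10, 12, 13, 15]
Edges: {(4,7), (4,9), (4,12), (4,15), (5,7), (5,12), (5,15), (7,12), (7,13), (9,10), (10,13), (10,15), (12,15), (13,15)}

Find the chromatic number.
χ(G) = 3

Clique number ω(G) = 3 (lower bound: χ ≥ ω).
The clique on [10, 13, 15] has size 3, forcing χ ≥ 3, and the coloring below uses 3 colors, so χ(G) = 3.
A valid 3-coloring: color 1: [7, 9, 15]; color 2: [4, 5, 10]; color 3: [12, 13].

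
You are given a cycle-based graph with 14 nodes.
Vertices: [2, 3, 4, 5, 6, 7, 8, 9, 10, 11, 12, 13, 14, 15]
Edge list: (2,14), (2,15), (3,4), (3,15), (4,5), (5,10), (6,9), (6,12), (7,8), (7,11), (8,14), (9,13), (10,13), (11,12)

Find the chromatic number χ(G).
Clique number ω(G) = 2 (lower bound: χ ≥ ω).
The graph is bipartite (no odd cycle), so 2 colors suffice: χ(G) = 2.
A valid 2-coloring: color 1: [2, 3, 5, 6, 8, 11, 13]; color 2: [4, 7, 9, 10, 12, 14, 15].

χ(G) = 2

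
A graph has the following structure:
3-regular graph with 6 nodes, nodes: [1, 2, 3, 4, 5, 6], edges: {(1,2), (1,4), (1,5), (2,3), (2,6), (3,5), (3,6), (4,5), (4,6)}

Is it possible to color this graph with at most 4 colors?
Yes, G is 4-colorable

A valid 4-coloring: color 1: [2, 4]; color 2: [5, 6]; color 3: [1, 3].
(χ(G) = 3 ≤ 4.)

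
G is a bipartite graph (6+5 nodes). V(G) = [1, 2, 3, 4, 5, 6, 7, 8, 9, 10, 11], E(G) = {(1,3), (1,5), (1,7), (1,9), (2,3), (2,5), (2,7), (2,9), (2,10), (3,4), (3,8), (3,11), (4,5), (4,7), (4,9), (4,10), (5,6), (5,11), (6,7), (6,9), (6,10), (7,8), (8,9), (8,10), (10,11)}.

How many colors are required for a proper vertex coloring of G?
Clique number ω(G) = 2 (lower bound: χ ≥ ω).
The graph is bipartite (no odd cycle), so 2 colors suffice: χ(G) = 2.
A valid 2-coloring: color 1: [1, 2, 4, 6, 8, 11]; color 2: [3, 5, 7, 9, 10].

χ(G) = 2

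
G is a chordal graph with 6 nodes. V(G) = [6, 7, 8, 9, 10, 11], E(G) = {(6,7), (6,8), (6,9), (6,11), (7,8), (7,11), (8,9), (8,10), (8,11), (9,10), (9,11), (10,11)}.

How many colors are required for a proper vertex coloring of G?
Clique number ω(G) = 4 (lower bound: χ ≥ ω).
The clique on [8, 9, 10, 11] has size 4, forcing χ ≥ 4, and the coloring below uses 4 colors, so χ(G) = 4.
A valid 4-coloring: color 1: [8]; color 2: [11]; color 3: [6, 10]; color 4: [7, 9].

χ(G) = 4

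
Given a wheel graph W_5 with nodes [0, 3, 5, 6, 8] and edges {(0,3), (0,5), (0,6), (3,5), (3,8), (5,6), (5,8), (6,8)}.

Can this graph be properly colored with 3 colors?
Yes, G is 3-colorable

A valid 3-coloring: color 1: [5]; color 2: [3, 6]; color 3: [0, 8].
(χ(G) = 3 ≤ 3.)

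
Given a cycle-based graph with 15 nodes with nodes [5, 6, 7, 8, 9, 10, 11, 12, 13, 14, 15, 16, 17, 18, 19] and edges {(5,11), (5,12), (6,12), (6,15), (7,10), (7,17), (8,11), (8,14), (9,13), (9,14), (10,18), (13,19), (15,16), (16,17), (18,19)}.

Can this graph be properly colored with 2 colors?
Odd cycle [7, 17, 16, 15, 6, 12, 5, 11, 8, 14, 9, 13, 19, 18, 10] needs 3 colors (χ ≥ 3).
Hence χ(G) ≥ 3 > 2, so no proper 2-coloring exists.

No, G is not 2-colorable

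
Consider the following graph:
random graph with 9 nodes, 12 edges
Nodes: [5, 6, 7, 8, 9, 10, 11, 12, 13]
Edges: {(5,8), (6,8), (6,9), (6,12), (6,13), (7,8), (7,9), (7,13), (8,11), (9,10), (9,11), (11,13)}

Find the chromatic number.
Clique number ω(G) = 2 (lower bound: χ ≥ ω).
The graph is bipartite (no odd cycle), so 2 colors suffice: χ(G) = 2.
A valid 2-coloring: color 1: [8, 9, 12, 13]; color 2: [5, 6, 7, 10, 11].

χ(G) = 2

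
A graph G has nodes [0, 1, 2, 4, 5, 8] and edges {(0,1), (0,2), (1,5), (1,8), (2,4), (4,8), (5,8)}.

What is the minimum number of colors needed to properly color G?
χ(G) = 3

Clique number ω(G) = 3 (lower bound: χ ≥ ω).
The clique on [1, 5, 8] has size 3, forcing χ ≥ 3, and the coloring below uses 3 colors, so χ(G) = 3.
A valid 3-coloring: color 1: [1, 4]; color 2: [2, 8]; color 3: [0, 5].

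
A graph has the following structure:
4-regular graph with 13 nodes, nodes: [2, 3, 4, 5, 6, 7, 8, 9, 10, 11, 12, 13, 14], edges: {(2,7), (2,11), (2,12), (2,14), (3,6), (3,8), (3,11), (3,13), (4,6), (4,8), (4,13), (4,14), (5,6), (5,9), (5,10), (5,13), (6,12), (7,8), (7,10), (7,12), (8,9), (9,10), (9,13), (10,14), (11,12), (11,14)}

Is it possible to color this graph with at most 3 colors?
Yes, G is 3-colorable

A valid 3-coloring: color 1: [3, 9, 12, 14]; color 2: [2, 6, 8, 10, 13]; color 3: [4, 5, 7, 11].
(χ(G) = 3 ≤ 3.)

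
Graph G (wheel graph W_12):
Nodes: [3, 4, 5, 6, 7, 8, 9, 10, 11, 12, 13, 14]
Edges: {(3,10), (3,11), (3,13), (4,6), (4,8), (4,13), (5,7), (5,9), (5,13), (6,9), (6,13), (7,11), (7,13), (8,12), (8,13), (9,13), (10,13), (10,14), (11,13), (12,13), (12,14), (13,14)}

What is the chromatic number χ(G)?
Clique number ω(G) = 3 (lower bound: χ ≥ ω).
Odd cycle [9, 5, 7, 11, 3, 10, 14, 12, 8, 4, 6] needs 3 colors (χ ≥ 3).
Vertex 13 is adjacent to every vertex of [3, 4, 5, 6, 7, 8, 9, 10, 11, 12, 14], which already need 3 colors among themselves, so 13 needs a new color (χ ≥ 4).
The coloring below uses 4 colors, so χ(G) = 4.
A valid 4-coloring: color 1: [13]; color 2: [3, 4, 7, 9, 14]; color 3: [5, 6, 10, 11, 12]; color 4: [8].

χ(G) = 4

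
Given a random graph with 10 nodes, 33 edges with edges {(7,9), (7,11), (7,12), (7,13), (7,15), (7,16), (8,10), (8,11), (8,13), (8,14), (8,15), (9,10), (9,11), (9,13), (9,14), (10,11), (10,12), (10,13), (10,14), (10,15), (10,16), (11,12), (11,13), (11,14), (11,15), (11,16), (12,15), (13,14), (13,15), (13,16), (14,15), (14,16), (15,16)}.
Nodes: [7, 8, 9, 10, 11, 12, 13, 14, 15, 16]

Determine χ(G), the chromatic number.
Clique number ω(G) = 6 (lower bound: χ ≥ ω).
The clique on [8, 10, 11, 13, 14, 15] has size 6, forcing χ ≥ 6, and the coloring below uses 6 colors, so χ(G) = 6.
A valid 6-coloring: color 1: [11]; color 2: [9, 15]; color 3: [12, 13]; color 4: [7, 10]; color 5: [14]; color 6: [8, 16].

χ(G) = 6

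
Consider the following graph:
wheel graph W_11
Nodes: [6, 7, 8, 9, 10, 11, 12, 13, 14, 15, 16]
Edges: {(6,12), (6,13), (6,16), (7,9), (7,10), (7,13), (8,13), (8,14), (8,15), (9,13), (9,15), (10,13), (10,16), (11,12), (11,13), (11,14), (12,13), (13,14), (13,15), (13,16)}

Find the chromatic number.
χ(G) = 3

Clique number ω(G) = 3 (lower bound: χ ≥ ω).
The clique on [6, 13, 16] has size 3, forcing χ ≥ 3, and the coloring below uses 3 colors, so χ(G) = 3.
A valid 3-coloring: color 1: [13]; color 2: [6, 8, 9, 10, 11]; color 3: [7, 12, 14, 15, 16].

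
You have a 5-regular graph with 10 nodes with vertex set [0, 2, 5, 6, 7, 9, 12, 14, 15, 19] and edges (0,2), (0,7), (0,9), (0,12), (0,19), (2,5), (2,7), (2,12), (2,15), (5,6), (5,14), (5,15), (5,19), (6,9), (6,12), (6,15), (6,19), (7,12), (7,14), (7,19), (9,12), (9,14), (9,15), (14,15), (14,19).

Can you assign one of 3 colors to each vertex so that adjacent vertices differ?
The clique on vertices [0, 2, 7, 12] has size 4 > 3, so it alone needs 4 colors.

No, G is not 3-colorable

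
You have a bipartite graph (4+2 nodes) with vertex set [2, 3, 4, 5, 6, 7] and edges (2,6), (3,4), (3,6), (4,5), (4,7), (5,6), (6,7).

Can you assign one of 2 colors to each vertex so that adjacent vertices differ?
A valid 2-coloring: color 1: [4, 6]; color 2: [2, 3, 5, 7].
(χ(G) = 2 ≤ 2.)

Yes, G is 2-colorable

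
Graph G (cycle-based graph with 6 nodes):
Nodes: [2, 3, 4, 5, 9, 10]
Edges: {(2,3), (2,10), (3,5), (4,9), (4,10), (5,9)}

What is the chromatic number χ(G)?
Clique number ω(G) = 2 (lower bound: χ ≥ ω).
The graph is bipartite (no odd cycle), so 2 colors suffice: χ(G) = 2.
A valid 2-coloring: color 1: [2, 4, 5]; color 2: [3, 9, 10].

χ(G) = 2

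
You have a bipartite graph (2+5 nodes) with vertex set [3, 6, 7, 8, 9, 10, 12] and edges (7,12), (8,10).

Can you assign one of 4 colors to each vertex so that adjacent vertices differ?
A valid 4-coloring: color 1: [3, 6, 7, 8, 9]; color 2: [10, 12].
(χ(G) = 2 ≤ 4.)

Yes, G is 4-colorable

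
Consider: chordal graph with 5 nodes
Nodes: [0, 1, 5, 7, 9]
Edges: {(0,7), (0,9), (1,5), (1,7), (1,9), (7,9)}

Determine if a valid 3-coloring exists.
A valid 3-coloring: color 1: [5, 9]; color 2: [0, 1]; color 3: [7].
(χ(G) = 3 ≤ 3.)

Yes, G is 3-colorable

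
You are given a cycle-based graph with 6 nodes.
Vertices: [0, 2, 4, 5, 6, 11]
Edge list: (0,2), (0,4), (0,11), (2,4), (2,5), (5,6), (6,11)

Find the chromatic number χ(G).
χ(G) = 3

Clique number ω(G) = 3 (lower bound: χ ≥ ω).
The clique on [0, 2, 4] has size 3, forcing χ ≥ 3, and the coloring below uses 3 colors, so χ(G) = 3.
A valid 3-coloring: color 1: [0, 5]; color 2: [2, 6]; color 3: [4, 11].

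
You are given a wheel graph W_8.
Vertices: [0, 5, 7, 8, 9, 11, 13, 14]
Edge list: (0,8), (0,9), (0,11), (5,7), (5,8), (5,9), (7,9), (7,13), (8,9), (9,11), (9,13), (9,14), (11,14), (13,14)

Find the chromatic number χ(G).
Clique number ω(G) = 3 (lower bound: χ ≥ ω).
Odd cycle [8, 5, 7, 13, 14, 11, 0] needs 3 colors (χ ≥ 3).
Vertex 9 is adjacent to every vertex of [0, 5, 7, 8, 11, 13, 14], which already need 3 colors among themselves, so 9 needs a new color (χ ≥ 4).
The coloring below uses 4 colors, so χ(G) = 4.
A valid 4-coloring: color 1: [9]; color 2: [7, 8, 11]; color 3: [0, 5, 13]; color 4: [14].

χ(G) = 4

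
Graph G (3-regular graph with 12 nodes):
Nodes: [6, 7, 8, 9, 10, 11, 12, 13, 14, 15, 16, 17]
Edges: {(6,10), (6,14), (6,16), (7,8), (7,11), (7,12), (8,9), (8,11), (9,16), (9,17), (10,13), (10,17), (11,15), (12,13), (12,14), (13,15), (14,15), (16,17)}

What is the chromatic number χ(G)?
Clique number ω(G) = 3 (lower bound: χ ≥ ω).
The clique on [7, 8, 11] has size 3, forcing χ ≥ 3, and the coloring below uses 3 colors, so χ(G) = 3.
A valid 3-coloring: color 1: [7, 13, 14, 17]; color 2: [6, 9, 11, 12]; color 3: [8, 10, 15, 16].

χ(G) = 3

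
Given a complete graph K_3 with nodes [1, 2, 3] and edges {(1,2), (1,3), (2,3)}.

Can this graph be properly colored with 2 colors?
The clique on vertices [1, 2, 3] has size 3 > 2, so it alone needs 3 colors.

No, G is not 2-colorable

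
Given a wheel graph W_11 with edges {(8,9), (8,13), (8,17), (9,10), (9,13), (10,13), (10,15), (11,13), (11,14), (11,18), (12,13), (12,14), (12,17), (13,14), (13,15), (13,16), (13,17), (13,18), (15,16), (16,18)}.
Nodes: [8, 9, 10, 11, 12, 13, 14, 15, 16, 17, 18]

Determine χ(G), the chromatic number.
χ(G) = 3

Clique number ω(G) = 3 (lower bound: χ ≥ ω).
The clique on [8, 13, 17] has size 3, forcing χ ≥ 3, and the coloring below uses 3 colors, so χ(G) = 3.
A valid 3-coloring: color 1: [13]; color 2: [9, 14, 15, 17, 18]; color 3: [8, 10, 11, 12, 16].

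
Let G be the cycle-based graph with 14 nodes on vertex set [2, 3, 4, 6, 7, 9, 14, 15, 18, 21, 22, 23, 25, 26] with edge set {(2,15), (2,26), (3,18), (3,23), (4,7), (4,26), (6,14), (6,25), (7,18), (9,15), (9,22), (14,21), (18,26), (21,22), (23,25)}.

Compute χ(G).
χ(G) = 2

Clique number ω(G) = 2 (lower bound: χ ≥ ω).
The graph is bipartite (no odd cycle), so 2 colors suffice: χ(G) = 2.
A valid 2-coloring: color 1: [3, 7, 14, 15, 22, 25, 26]; color 2: [2, 4, 6, 9, 18, 21, 23].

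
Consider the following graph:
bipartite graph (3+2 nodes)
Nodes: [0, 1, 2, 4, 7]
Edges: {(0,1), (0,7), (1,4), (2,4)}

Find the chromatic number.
Clique number ω(G) = 2 (lower bound: χ ≥ ω).
The graph is bipartite (no odd cycle), so 2 colors suffice: χ(G) = 2.
A valid 2-coloring: color 1: [1, 2, 7]; color 2: [0, 4].

χ(G) = 2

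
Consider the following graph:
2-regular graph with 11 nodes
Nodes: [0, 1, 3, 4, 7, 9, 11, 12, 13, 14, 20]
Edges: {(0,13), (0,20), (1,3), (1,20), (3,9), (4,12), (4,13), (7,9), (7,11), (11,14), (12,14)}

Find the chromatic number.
χ(G) = 3

Clique number ω(G) = 2 (lower bound: χ ≥ ω).
Odd cycle [11, 7, 9, 3, 1, 20, 0, 13, 4, 12, 14] needs 3 colors (χ ≥ 3).
The coloring below uses 3 colors, so χ(G) = 3.
A valid 3-coloring: color 1: [9, 11, 12, 13, 20]; color 2: [0, 1, 4, 7, 14]; color 3: [3].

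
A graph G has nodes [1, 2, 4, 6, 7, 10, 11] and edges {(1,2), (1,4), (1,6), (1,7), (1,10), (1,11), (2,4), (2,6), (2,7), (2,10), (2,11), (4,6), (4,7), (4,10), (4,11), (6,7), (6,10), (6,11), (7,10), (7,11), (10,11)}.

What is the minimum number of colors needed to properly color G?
χ(G) = 7

Clique number ω(G) = 7 (lower bound: χ ≥ ω).
The clique on [1, 2, 4, 6, 7, 10, 11] has size 7, forcing χ ≥ 7, and the coloring below uses 7 colors, so χ(G) = 7.
A valid 7-coloring: color 1: [2]; color 2: [7]; color 3: [4]; color 4: [6]; color 5: [1]; color 6: [10]; color 7: [11].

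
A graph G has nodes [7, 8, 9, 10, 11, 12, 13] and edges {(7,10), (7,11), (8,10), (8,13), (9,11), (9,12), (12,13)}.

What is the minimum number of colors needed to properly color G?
χ(G) = 3

Clique number ω(G) = 2 (lower bound: χ ≥ ω).
Odd cycle [13, 12, 9, 11, 7, 10, 8] needs 3 colors (χ ≥ 3).
The coloring below uses 3 colors, so χ(G) = 3.
A valid 3-coloring: color 1: [9, 10, 13]; color 2: [7, 8, 12]; color 3: [11].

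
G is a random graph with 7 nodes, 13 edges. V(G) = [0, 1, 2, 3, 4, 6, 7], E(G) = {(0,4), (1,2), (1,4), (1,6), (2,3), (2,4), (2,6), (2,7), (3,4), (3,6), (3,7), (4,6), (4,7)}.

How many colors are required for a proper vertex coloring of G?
Clique number ω(G) = 4 (lower bound: χ ≥ ω).
The clique on [1, 2, 4, 6] has size 4, forcing χ ≥ 4, and the coloring below uses 4 colors, so χ(G) = 4.
A valid 4-coloring: color 1: [4]; color 2: [0, 2]; color 3: [6, 7]; color 4: [1, 3].

χ(G) = 4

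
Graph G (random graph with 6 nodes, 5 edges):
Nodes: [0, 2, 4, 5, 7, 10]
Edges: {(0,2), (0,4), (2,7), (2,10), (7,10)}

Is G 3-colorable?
A valid 3-coloring: color 1: [2, 4, 5]; color 2: [0, 10]; color 3: [7].
(χ(G) = 3 ≤ 3.)

Yes, G is 3-colorable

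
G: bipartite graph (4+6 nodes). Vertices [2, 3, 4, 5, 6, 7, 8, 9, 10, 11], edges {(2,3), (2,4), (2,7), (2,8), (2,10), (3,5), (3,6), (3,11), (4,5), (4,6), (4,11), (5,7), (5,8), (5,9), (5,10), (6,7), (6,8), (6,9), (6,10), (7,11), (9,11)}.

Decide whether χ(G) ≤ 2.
Yes, G is 2-colorable

A valid 2-coloring: color 1: [2, 5, 6, 11]; color 2: [3, 4, 7, 8, 9, 10].
(χ(G) = 2 ≤ 2.)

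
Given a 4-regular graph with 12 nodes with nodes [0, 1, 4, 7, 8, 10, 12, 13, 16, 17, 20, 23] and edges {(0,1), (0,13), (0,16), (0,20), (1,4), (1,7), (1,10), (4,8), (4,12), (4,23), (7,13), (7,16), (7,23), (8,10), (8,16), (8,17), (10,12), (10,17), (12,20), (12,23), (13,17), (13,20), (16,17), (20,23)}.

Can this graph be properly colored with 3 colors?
A valid 3-coloring: color 1: [1, 8, 13, 23]; color 2: [4, 10, 16, 20]; color 3: [0, 7, 12, 17].
(χ(G) = 3 ≤ 3.)

Yes, G is 3-colorable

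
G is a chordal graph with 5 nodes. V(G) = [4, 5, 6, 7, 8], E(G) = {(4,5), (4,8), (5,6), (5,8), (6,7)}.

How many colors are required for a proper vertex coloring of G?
Clique number ω(G) = 3 (lower bound: χ ≥ ω).
The clique on [4, 5, 8] has size 3, forcing χ ≥ 3, and the coloring below uses 3 colors, so χ(G) = 3.
A valid 3-coloring: color 1: [5, 7]; color 2: [4, 6]; color 3: [8].

χ(G) = 3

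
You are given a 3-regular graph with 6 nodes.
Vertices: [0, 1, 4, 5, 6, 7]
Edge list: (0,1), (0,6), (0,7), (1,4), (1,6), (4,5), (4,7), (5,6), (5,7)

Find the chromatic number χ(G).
χ(G) = 3

Clique number ω(G) = 3 (lower bound: χ ≥ ω).
The clique on [0, 1, 6] has size 3, forcing χ ≥ 3, and the coloring below uses 3 colors, so χ(G) = 3.
A valid 3-coloring: color 1: [1, 5]; color 2: [6, 7]; color 3: [0, 4].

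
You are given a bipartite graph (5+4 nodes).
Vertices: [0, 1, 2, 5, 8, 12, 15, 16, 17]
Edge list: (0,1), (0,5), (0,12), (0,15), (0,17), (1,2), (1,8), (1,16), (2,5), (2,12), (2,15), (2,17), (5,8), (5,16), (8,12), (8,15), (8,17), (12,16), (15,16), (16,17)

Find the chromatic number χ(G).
χ(G) = 2

Clique number ω(G) = 2 (lower bound: χ ≥ ω).
The graph is bipartite (no odd cycle), so 2 colors suffice: χ(G) = 2.
A valid 2-coloring: color 1: [0, 2, 8, 16]; color 2: [1, 5, 12, 15, 17].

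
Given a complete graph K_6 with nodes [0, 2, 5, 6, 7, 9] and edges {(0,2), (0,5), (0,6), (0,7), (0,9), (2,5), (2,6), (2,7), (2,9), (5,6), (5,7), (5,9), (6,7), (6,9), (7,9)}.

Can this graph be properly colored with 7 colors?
Yes, G is 7-colorable

A valid 7-coloring: color 1: [6]; color 2: [2]; color 3: [7]; color 4: [0]; color 5: [9]; color 6: [5].
(χ(G) = 6 ≤ 7.)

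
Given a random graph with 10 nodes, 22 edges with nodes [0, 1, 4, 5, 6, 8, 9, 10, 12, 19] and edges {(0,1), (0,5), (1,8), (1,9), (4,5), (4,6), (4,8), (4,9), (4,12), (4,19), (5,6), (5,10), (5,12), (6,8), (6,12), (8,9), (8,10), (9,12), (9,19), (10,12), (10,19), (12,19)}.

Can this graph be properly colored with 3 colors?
The clique on vertices [4, 9, 12, 19] has size 4 > 3, so it alone needs 4 colors.

No, G is not 3-colorable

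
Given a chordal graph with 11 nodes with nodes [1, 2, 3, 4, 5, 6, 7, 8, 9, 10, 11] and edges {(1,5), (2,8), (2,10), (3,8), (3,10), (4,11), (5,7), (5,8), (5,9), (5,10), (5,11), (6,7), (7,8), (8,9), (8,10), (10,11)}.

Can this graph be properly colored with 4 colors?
A valid 4-coloring: color 1: [1, 6, 8, 11]; color 2: [2, 3, 4, 5]; color 3: [7, 9, 10].
(χ(G) = 3 ≤ 4.)

Yes, G is 4-colorable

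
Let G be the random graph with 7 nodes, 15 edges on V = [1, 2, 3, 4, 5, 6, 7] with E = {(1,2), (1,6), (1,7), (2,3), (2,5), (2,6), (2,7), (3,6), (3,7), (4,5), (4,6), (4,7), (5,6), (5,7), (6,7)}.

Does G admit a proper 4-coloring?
Yes, G is 4-colorable

A valid 4-coloring: color 1: [7]; color 2: [6]; color 3: [2, 4]; color 4: [1, 3, 5].
(χ(G) = 4 ≤ 4.)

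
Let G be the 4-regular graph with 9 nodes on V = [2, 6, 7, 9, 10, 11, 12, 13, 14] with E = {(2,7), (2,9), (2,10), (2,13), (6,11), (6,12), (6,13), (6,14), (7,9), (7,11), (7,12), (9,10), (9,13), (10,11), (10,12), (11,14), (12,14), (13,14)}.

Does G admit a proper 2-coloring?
The clique on vertices [2, 9, 10] has size 3 > 2, so it alone needs 3 colors.

No, G is not 2-colorable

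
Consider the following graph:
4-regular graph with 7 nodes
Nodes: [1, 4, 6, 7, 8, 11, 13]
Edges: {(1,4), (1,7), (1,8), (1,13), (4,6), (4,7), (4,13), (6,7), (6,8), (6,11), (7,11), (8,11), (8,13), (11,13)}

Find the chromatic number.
χ(G) = 4

Clique number ω(G) = 3 (lower bound: χ ≥ ω).
Suppose a proper 3-coloring c exists. The clique [1, 4, 7] takes 3 distinct colors; by symmetry let c(1) = 1, c(4) = 2, c(7) = 3.
- Vertex 6: neighbors [4, 7] already have colors [2, 3] ⇒ c(6) = 1.
- Vertex 11: neighbors [6, 7] already have colors [1, 3] ⇒ c(11) = 2.
- Vertex 8: neighbors [1, 11] already have colors [1, 2] ⇒ c(8) = 3.
- Vertex 13: neighbors [1, 4, 8] already have colors [1, 2, 3] — all 3 colors blocked. Contradiction.
The forced assignments end in a contradiction, so G has no proper 3-coloring (χ ≥ 4).
The coloring below uses 4 colors, so χ(G) = 4.
A valid 4-coloring: color 1: [7, 8]; color 2: [4, 11]; color 3: [1, 6]; color 4: [13].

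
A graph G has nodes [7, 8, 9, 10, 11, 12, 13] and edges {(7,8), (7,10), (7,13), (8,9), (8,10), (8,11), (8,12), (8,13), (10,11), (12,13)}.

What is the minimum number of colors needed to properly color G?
Clique number ω(G) = 3 (lower bound: χ ≥ ω).
The clique on [8, 10, 11] has size 3, forcing χ ≥ 3, and the coloring below uses 3 colors, so χ(G) = 3.
A valid 3-coloring: color 1: [8]; color 2: [7, 9, 11, 12]; color 3: [10, 13].

χ(G) = 3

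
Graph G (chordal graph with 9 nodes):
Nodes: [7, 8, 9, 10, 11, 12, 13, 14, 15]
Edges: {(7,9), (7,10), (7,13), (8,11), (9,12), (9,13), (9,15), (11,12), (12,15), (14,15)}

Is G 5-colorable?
Yes, G is 5-colorable

A valid 5-coloring: color 1: [9, 10, 11, 14]; color 2: [7, 8, 12]; color 3: [13, 15].
(χ(G) = 3 ≤ 5.)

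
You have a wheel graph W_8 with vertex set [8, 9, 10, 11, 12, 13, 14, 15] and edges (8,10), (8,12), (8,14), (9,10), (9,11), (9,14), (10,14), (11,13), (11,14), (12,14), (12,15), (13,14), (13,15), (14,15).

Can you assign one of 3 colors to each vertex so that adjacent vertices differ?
Odd cycle [12, 8, 10, 9, 11, 13, 15] needs 3 colors (χ ≥ 3).
Vertex 14 is adjacent to every vertex of [8, 9, 10, 11, 12, 13, 15], which already need 3 colors among themselves, so 14 needs a new color (χ ≥ 4).
Hence χ(G) ≥ 4 > 3, so no proper 3-coloring exists.

No, G is not 3-colorable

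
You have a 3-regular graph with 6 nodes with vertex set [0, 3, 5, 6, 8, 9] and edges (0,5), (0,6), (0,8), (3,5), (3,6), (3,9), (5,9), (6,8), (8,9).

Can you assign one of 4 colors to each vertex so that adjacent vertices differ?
Yes, G is 4-colorable

A valid 4-coloring: color 1: [3, 8]; color 2: [0, 9]; color 3: [5, 6].
(χ(G) = 3 ≤ 4.)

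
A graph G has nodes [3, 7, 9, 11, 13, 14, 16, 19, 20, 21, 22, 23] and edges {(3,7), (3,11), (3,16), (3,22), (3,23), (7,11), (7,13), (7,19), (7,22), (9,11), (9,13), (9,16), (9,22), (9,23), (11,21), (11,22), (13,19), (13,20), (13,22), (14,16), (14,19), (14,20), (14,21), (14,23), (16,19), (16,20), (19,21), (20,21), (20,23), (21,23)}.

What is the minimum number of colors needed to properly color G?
Clique number ω(G) = 4 (lower bound: χ ≥ ω).
The clique on [3, 7, 11, 22] has size 4, forcing χ ≥ 4, and the coloring below uses 4 colors, so χ(G) = 4.
A valid 4-coloring: color 1: [7, 9, 14]; color 2: [19, 20, 22]; color 3: [3, 13, 21]; color 4: [11, 16, 23].

χ(G) = 4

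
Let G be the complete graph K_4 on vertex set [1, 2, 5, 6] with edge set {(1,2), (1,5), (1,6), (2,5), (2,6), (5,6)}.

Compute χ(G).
Clique number ω(G) = 4 (lower bound: χ ≥ ω).
The clique on [1, 2, 5, 6] has size 4, forcing χ ≥ 4, and the coloring below uses 4 colors, so χ(G) = 4.
A valid 4-coloring: color 1: [5]; color 2: [2]; color 3: [1]; color 4: [6].

χ(G) = 4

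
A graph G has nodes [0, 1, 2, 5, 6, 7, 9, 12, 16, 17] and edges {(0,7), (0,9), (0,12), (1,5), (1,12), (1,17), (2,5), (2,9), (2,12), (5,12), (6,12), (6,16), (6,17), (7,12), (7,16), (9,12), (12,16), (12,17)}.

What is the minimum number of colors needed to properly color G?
Clique number ω(G) = 3 (lower bound: χ ≥ ω).
Odd cycle [7, 16, 6, 17, 1, 5, 2, 9, 0] needs 3 colors (χ ≥ 3).
Vertex 12 is adjacent to every vertex of [0, 1, 2, 5, 6, 7, 9, 16, 17], which already need 3 colors among themselves, so 12 needs a new color (χ ≥ 4).
The coloring below uses 4 colors, so χ(G) = 4.
A valid 4-coloring: color 1: [12]; color 2: [1, 6, 7, 9]; color 3: [0, 5, 16, 17]; color 4: [2].

χ(G) = 4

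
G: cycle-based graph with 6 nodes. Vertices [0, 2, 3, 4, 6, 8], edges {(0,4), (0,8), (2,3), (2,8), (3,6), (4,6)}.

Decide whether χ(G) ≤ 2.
Yes, G is 2-colorable

A valid 2-coloring: color 1: [0, 2, 6]; color 2: [3, 4, 8].
(χ(G) = 2 ≤ 2.)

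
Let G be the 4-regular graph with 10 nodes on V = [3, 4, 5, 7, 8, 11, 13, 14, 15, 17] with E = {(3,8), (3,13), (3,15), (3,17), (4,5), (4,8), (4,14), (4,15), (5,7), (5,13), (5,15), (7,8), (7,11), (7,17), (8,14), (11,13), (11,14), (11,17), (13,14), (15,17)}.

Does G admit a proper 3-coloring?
Suppose a proper 3-coloring c exists. The clique [3, 15, 17] takes 3 distinct colors; by symmetry let c(3) = 1, c(15) = 2, c(17) = 3.
- Vertex 4: neighbors [15] already have colors [2]; try each remaining color.
- Case c(4) = 1:
  - Vertex 5: neighbors [4, 15] already have colors [1, 2] ⇒ c(5) = 3.
  - Vertex 13: neighbors [3, 5] already have colors [1, 3] ⇒ c(13) = 2.
  - Vertex 11: neighbors [13, 17] already have colors [2, 3] ⇒ c(11) = 1.
  - Vertex 7: neighbors [11, 5] already have colors [1, 3] ⇒ c(7) = 2.
  - Vertex 8: neighbors [3, 7] already have colors [1, 2] ⇒ c(8) = 3.
  - Vertex 14: neighbors [4, 13, 8] already have colors [1, 2, 3] — all 3 colors blocked. Contradiction.
- Case c(4) = 3:
  - Vertex 5: neighbors [15, 4] already have colors [2, 3] ⇒ c(5) = 1.
  - Vertex 7: neighbors [5, 17] already have colors [1, 3] ⇒ c(7) = 2.
  - Vertex 8: neighbors [3, 7, 4] already have colors [1, 2, 3] — all 3 colors blocked. Contradiction.
Every case ends in a contradiction, so G has no proper 3-coloring (χ ≥ 4).

No, G is not 3-colorable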